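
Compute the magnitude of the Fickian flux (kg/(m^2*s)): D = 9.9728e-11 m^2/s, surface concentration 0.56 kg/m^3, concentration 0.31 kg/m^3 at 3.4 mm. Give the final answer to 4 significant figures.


J = -D * (dC/dx) = D * (C1 - C2) / dx
J = 9.9728e-11 * (0.56 - 0.31) / 3.4e-03
J = 7.333e-09 kg/(m^2*s)


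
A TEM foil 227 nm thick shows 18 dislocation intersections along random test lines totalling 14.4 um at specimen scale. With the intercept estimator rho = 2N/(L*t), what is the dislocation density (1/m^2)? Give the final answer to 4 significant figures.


rho = 2N / (L * t)
L = 14.4 um = 1.44e-05 m, t = 227 nm = 2.27e-07 m
rho = 2 * 18 / (1.44e-05 * 2.27e-07)
rho = 1.101e+13 1/m^2


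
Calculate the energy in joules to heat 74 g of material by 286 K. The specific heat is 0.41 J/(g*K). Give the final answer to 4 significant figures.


Q = m * cp * dT
Q = 74 * 0.41 * 286
Q = 8677 J


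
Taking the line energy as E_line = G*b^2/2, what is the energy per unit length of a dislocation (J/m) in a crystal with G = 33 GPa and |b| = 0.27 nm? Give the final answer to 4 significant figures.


E = G*b^2/2
b = 0.27 nm = 2.7e-10 m
G = 33 GPa = 3.3e+10 Pa
E = 0.5 * 3.3e+10 * (2.7e-10)^2
E = 1.203e-09 J/m


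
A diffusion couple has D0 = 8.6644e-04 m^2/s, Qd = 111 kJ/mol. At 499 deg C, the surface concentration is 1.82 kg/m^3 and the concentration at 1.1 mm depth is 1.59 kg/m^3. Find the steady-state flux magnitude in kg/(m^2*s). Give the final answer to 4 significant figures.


Step 1: D = D0 * exp(-Qd/(R*T))
T = 499 + 273.15 = 772.15 K
D = 8.6644e-04 * exp(-111e3 / (8.314 * 772.15)) = 2.68229e-11 m^2/s
Step 2: J = D * (C1 - C2) / dx
J = 2.68229e-11 * (1.82 - 1.59) / 1.1e-03
J = 5.608e-09 kg/(m^2*s)


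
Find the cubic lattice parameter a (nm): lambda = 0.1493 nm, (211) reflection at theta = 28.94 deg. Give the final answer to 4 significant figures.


d = lambda / (2*sin(theta))
d = 0.1493 / (2*sin(28.94 deg))
d = 0.154269 nm
a = d * sqrt(h^2+k^2+l^2) = 0.154269 * sqrt(6)
a = 0.3779 nm


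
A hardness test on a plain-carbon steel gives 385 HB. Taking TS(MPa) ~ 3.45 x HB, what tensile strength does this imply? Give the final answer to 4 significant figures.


TS (MPa) = 3.45 * HB
TS = 3.45 * 385
TS = 1328 MPa


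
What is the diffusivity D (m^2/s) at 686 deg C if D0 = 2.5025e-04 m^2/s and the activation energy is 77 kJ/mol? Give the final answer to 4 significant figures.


D = D0 * exp(-Qd / (R*T))
T = 959.15 K
D = 2.5025e-04 * exp(-77e3 / (8.314 * 959.15))
D = 1.603e-08 m^2/s


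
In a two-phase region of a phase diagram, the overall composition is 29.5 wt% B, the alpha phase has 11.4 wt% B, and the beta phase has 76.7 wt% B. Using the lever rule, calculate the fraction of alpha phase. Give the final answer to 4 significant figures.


f_alpha = (C_beta - C0) / (C_beta - C_alpha)
f_alpha = (76.7 - 29.5) / (76.7 - 11.4)
f_alpha = 0.7228


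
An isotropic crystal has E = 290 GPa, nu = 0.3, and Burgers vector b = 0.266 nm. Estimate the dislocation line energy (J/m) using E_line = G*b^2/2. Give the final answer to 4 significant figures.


Step 1: G = E / (2*(1+nu))
G = 290 / (2*(1+0.3)) = 111.538 GPa = 1.11538e+11 Pa
Step 2: E_line = G*b^2/2
b = 0.266 nm = 2.66e-10 m
E_line = 0.5 * 1.11538e+11 * (2.66e-10)^2 = 3.946e-09 J/m


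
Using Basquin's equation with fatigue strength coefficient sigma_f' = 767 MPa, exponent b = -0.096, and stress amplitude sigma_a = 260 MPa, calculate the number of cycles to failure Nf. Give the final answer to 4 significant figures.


sigma_a = sigma_f' * (2*Nf)^b
2*Nf = (sigma_a / sigma_f')^(1/b)
2*Nf = (260 / 767)^(1/-0.096)
2*Nf = 78339.2
Nf = 39170 cycles


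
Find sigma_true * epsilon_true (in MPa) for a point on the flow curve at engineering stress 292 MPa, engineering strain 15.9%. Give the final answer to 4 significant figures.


sigma_true = sigma_eng * (1 + epsilon_eng)
sigma_true = 292 * (1 + 0.159) = 338.428 MPa
epsilon_true = ln(1 + epsilon_eng)
epsilon_true = ln(1 + 0.159) = 0.147558
sigma_true * epsilon_true = 338.428 * 0.147558 = 49.94 MPa


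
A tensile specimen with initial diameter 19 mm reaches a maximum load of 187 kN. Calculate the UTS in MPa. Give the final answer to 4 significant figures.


A0 = pi*(d/2)^2 = pi*(19/2)^2 = 283.529 mm^2
UTS = F_max / A0 = 187*1000 / 283.529
UTS = 659.5 MPa


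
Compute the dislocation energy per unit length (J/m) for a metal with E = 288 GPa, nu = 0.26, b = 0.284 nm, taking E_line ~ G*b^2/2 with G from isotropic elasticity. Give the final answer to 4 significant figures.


Step 1: G = E / (2*(1+nu))
G = 288 / (2*(1+0.26)) = 114.286 GPa = 1.14286e+11 Pa
Step 2: E_line = G*b^2/2
b = 0.284 nm = 2.84e-10 m
E_line = 0.5 * 1.14286e+11 * (2.84e-10)^2 = 4.609e-09 J/m


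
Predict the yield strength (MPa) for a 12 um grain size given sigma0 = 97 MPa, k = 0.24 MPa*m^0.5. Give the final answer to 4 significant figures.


sigma_y = sigma0 + k / sqrt(d)
d = 12 um = 1.2e-05 m
sigma_y = 97 + 0.24 / sqrt(1.2e-05)
sigma_y = 166.3 MPa


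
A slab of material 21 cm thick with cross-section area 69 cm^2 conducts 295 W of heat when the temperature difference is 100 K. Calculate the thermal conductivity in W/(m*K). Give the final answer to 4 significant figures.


k = Q*L / (A*dT)
L = 0.21 m, A = 6.9e-03 m^2
k = 295 * 0.21 / (6.9e-03 * 100)
k = 89.78 W/(m*K)


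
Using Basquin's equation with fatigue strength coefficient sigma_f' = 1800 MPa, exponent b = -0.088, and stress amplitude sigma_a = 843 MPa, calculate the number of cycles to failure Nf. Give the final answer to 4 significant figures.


sigma_a = sigma_f' * (2*Nf)^b
2*Nf = (sigma_a / sigma_f')^(1/b)
2*Nf = (843 / 1800)^(1/-0.088)
2*Nf = 5542.33
Nf = 2771 cycles


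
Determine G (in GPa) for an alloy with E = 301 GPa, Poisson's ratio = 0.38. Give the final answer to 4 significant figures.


G = E / (2*(1+nu))
G = 301 / (2*(1+0.38))
G = 109.1 GPa


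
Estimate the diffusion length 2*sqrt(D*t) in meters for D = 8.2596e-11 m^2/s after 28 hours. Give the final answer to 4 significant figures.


t = 28 hr = 100800 s
Diffusion length = 2*sqrt(D*t)
= 2*sqrt(8.2596e-11 * 100800)
= 5.771e-03 m


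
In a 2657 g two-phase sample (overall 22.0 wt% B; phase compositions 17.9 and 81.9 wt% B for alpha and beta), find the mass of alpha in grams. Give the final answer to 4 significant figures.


f_alpha = (C_beta - C0) / (C_beta - C_alpha)
f_alpha = (81.9 - 22.0) / (81.9 - 17.9) = 0.935938
m_alpha = f_alpha * m_total = 0.935938 * 2657 = 2487 g


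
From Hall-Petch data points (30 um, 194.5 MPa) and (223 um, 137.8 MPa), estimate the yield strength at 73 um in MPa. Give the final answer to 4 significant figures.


sigma_y = sigma0 + k / sqrt(d)
1/sqrt(d1) = 1/sqrt(3e-05) = 182.574;  1/sqrt(d2) = 66.965
k = (sigma1 - sigma2) / (1/sqrt(d1) - 1/sqrt(d2)) = (194.5 - 137.8) / (182.574 - 66.965) = 0.490445 MPa*m^0.5
sigma0 = sigma1 - k/sqrt(d1) = 194.5 - 0.490445*182.574 = 104.957 MPa
sigma_y(d3) = 104.957 + 0.490445 / sqrt(7.3e-05) = 162.4 MPa


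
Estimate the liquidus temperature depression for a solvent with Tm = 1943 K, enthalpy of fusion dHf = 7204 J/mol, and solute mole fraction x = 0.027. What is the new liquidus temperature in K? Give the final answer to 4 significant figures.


dT = R*Tm^2*x / dHf
dT = 8.314 * 1943^2 * 0.027 / 7204
dT = 117.637 K
T_new = 1943 - 117.637 = 1825 K


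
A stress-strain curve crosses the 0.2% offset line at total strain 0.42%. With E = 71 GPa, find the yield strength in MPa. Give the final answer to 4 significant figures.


Offset strain = 0.002
Elastic strain at yield = total_strain - offset = 4.2e-03 - 0.002 = 2.2e-03
sigma_y = E * elastic_strain = 71000 * 2.2e-03
sigma_y = 156.2 MPa


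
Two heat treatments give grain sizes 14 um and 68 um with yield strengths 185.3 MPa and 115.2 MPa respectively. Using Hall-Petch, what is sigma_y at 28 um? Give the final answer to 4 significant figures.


sigma_y = sigma0 + k / sqrt(d)
1/sqrt(d1) = 1/sqrt(1.4e-05) = 267.261;  1/sqrt(d2) = 121.268
k = (sigma1 - sigma2) / (1/sqrt(d1) - 1/sqrt(d2)) = (185.3 - 115.2) / (267.261 - 121.268) = 0.480159 MPa*m^0.5
sigma0 = sigma1 - k/sqrt(d1) = 185.3 - 0.480159*267.261 = 56.9722 MPa
sigma_y(d3) = 56.9722 + 0.480159 / sqrt(2.8e-05) = 147.7 MPa


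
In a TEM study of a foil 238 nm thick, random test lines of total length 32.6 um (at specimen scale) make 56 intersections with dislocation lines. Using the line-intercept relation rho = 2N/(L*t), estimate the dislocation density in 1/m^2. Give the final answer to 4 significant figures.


rho = 2N / (L * t)
L = 32.6 um = 3.26e-05 m, t = 238 nm = 2.38e-07 m
rho = 2 * 56 / (3.26e-05 * 2.38e-07)
rho = 1.444e+13 1/m^2


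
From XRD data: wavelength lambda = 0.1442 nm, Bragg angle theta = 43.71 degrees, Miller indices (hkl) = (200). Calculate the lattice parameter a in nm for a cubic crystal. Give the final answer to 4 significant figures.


d = lambda / (2*sin(theta))
d = 0.1442 / (2*sin(43.71 deg))
d = 0.10434 nm
a = d * sqrt(h^2+k^2+l^2) = 0.10434 * sqrt(4)
a = 0.2087 nm


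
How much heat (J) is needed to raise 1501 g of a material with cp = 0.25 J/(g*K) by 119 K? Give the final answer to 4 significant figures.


Q = m * cp * dT
Q = 1501 * 0.25 * 119
Q = 44650 J


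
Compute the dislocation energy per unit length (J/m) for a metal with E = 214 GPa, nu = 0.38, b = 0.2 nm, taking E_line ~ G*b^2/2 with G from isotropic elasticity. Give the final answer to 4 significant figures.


Step 1: G = E / (2*(1+nu))
G = 214 / (2*(1+0.38)) = 77.5362 GPa = 7.75362e+10 Pa
Step 2: E_line = G*b^2/2
b = 0.2 nm = 2e-10 m
E_line = 0.5 * 7.75362e+10 * (2e-10)^2 = 1.551e-09 J/m


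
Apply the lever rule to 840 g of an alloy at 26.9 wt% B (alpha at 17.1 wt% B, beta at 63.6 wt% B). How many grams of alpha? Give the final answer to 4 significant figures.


f_alpha = (C_beta - C0) / (C_beta - C_alpha)
f_alpha = (63.6 - 26.9) / (63.6 - 17.1) = 0.789247
m_alpha = f_alpha * m_total = 0.789247 * 840 = 663 g


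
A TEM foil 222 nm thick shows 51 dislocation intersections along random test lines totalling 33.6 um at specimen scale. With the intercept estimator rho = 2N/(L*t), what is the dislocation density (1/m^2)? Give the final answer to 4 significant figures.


rho = 2N / (L * t)
L = 33.6 um = 3.36e-05 m, t = 222 nm = 2.22e-07 m
rho = 2 * 51 / (3.36e-05 * 2.22e-07)
rho = 1.367e+13 1/m^2


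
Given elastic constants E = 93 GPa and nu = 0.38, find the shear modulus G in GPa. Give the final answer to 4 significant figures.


G = E / (2*(1+nu))
G = 93 / (2*(1+0.38))
G = 33.7 GPa


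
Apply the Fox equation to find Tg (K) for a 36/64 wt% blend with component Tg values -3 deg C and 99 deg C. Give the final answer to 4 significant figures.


1/Tg = w1/Tg1 + w2/Tg2 (in Kelvin)
Tg1 = 270.15 K, Tg2 = 372.15 K
1/Tg = 0.36/270.15 + 0.64/372.15
Tg = 327.6 K


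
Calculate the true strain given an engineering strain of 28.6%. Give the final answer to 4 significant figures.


epsilon_true = ln(1 + epsilon_eng)
epsilon_true = ln(1 + 0.286)
epsilon_true = 0.2515


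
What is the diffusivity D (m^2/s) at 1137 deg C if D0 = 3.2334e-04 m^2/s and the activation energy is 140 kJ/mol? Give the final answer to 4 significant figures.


D = D0 * exp(-Qd / (R*T))
T = 1410.15 K
D = 3.2334e-04 * exp(-140e3 / (8.314 * 1410.15))
D = 2.107e-09 m^2/s


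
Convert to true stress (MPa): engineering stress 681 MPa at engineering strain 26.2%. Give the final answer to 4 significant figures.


sigma_true = sigma_eng * (1 + epsilon_eng)
sigma_true = 681 * (1 + 0.262)
sigma_true = 859.4 MPa


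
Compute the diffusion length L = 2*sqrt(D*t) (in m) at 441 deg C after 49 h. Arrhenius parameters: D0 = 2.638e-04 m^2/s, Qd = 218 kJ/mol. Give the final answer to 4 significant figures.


Step 1: D = D0 * exp(-Qd/(R*T))
T = 714.15 K
D = 2.638e-04 * exp(-218e3 / (8.314 * 714.15)) = 2.9899e-20 m^2/s
Step 2: L = 2*sqrt(D*t)
t = 49 h = 176400 s
L = 2*sqrt(2.9899e-20 * 176400) = 1.452e-07 m


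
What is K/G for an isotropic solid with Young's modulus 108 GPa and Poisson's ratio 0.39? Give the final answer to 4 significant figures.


G = E / (2*(1+nu))
G = 108 / (2*(1+0.39)) = 38.8489 GPa
K = E / (3*(1-2*nu))
K = 108 / (3*(1-2*0.39)) = 163.636 GPa
K/G = 163.636 / 38.8489 = 4.212


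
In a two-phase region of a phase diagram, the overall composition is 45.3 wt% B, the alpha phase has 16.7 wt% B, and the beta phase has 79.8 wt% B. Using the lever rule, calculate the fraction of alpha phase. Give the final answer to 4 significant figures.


f_alpha = (C_beta - C0) / (C_beta - C_alpha)
f_alpha = (79.8 - 45.3) / (79.8 - 16.7)
f_alpha = 0.5468


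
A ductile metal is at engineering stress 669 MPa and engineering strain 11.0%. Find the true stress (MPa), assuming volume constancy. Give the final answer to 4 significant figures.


sigma_true = sigma_eng * (1 + epsilon_eng)
sigma_true = 669 * (1 + 0.11)
sigma_true = 742.6 MPa


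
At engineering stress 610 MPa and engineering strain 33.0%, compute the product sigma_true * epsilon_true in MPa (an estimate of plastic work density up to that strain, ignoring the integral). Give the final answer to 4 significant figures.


sigma_true = sigma_eng * (1 + epsilon_eng)
sigma_true = 610 * (1 + 0.33) = 811.3 MPa
epsilon_true = ln(1 + epsilon_eng)
epsilon_true = ln(1 + 0.33) = 0.285179
sigma_true * epsilon_true = 811.3 * 0.285179 = 231.4 MPa


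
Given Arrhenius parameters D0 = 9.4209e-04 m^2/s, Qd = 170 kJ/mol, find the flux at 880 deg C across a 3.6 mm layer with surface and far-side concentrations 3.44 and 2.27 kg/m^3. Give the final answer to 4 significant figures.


Step 1: D = D0 * exp(-Qd/(R*T))
T = 880 + 273.15 = 1153.15 K
D = 9.4209e-04 * exp(-170e3 / (8.314 * 1153.15)) = 1.87614e-11 m^2/s
Step 2: J = D * (C1 - C2) / dx
J = 1.87614e-11 * (3.44 - 2.27) / 3.6e-03
J = 6.097e-09 kg/(m^2*s)


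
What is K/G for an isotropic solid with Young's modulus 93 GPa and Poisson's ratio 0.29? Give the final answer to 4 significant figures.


G = E / (2*(1+nu))
G = 93 / (2*(1+0.29)) = 36.0465 GPa
K = E / (3*(1-2*nu))
K = 93 / (3*(1-2*0.29)) = 73.8095 GPa
K/G = 73.8095 / 36.0465 = 2.048


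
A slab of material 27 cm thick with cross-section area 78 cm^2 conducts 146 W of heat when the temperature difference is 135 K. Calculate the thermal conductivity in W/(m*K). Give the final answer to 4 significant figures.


k = Q*L / (A*dT)
L = 0.27 m, A = 7.8e-03 m^2
k = 146 * 0.27 / (7.8e-03 * 135)
k = 37.44 W/(m*K)


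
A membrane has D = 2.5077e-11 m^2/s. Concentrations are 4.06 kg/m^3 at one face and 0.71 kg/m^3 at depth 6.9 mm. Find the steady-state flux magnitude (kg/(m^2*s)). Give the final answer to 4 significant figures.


J = -D * (dC/dx) = D * (C1 - C2) / dx
J = 2.5077e-11 * (4.06 - 0.71) / 6.9e-03
J = 1.218e-08 kg/(m^2*s)


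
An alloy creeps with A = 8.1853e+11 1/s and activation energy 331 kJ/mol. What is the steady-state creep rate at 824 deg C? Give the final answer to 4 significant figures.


rate = A * exp(-Q / (R*T))
T = 824 + 273.15 = 1097.15 K
rate = 8.1853e+11 * exp(-331e3 / (8.314 * 1097.15))
rate = 1.425e-04 1/s


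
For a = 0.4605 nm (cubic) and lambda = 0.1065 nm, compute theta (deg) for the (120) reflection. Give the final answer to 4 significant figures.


d = a / sqrt(h^2+k^2+l^2)
d = 0.4605 / sqrt(5) = 0.205942 nm
lambda = 2*d*sin(theta)  =>  sin(theta) = lambda / (2*d)
sin(theta) = 0.1065 / (2 * 0.205942) = 0.258568
theta = 14.99 deg


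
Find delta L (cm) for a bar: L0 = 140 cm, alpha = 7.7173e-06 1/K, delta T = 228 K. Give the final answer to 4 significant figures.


dL = L0 * alpha * dT
dL = 140 * 7.7173e-06 * 228
dL = 0.2463 cm


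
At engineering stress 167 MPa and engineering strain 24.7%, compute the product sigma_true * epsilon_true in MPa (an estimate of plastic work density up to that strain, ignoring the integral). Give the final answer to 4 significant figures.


sigma_true = sigma_eng * (1 + epsilon_eng)
sigma_true = 167 * (1 + 0.247) = 208.249 MPa
epsilon_true = ln(1 + epsilon_eng)
epsilon_true = ln(1 + 0.247) = 0.220741
sigma_true * epsilon_true = 208.249 * 0.220741 = 45.97 MPa


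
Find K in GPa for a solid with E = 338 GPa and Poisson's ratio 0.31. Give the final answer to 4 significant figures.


K = E / (3*(1-2*nu))
K = 338 / (3*(1-2*0.31))
K = 296.5 GPa


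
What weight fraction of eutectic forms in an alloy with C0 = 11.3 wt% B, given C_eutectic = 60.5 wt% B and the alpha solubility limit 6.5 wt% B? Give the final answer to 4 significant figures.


f_primary = (C_e - C0) / (C_e - C_alpha_max)
f_primary = (60.5 - 11.3) / (60.5 - 6.5)
f_primary = 0.911111
f_eutectic = 1 - 0.911111 = 0.08889


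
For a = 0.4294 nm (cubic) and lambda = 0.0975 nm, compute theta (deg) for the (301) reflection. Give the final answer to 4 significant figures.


d = a / sqrt(h^2+k^2+l^2)
d = 0.4294 / sqrt(10) = 0.135788 nm
lambda = 2*d*sin(theta)  =>  sin(theta) = lambda / (2*d)
sin(theta) = 0.0975 / (2 * 0.135788) = 0.359015
theta = 21.04 deg


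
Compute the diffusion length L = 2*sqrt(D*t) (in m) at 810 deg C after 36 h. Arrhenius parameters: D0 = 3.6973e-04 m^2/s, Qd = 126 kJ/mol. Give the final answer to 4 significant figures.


Step 1: D = D0 * exp(-Qd/(R*T))
T = 1083.15 K
D = 3.6973e-04 * exp(-126e3 / (8.314 * 1083.15)) = 3.09989e-10 m^2/s
Step 2: L = 2*sqrt(D*t)
t = 36 h = 129600 s
L = 2*sqrt(3.09989e-10 * 129600) = 0.01268 m


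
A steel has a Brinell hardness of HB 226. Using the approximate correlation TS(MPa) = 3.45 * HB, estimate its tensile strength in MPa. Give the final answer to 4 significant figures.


TS (MPa) = 3.45 * HB
TS = 3.45 * 226
TS = 779.7 MPa


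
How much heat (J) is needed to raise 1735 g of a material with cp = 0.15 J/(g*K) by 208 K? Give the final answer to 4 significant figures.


Q = m * cp * dT
Q = 1735 * 0.15 * 208
Q = 54130 J


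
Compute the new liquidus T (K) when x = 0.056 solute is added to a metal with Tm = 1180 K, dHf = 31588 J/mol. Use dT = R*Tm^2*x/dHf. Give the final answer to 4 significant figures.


dT = R*Tm^2*x / dHf
dT = 8.314 * 1180^2 * 0.056 / 31588
dT = 20.523 K
T_new = 1180 - 20.523 = 1159 K


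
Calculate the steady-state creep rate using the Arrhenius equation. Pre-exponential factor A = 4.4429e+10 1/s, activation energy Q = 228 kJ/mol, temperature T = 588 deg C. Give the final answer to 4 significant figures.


rate = A * exp(-Q / (R*T))
T = 588 + 273.15 = 861.15 K
rate = 4.4429e+10 * exp(-228e3 / (8.314 * 861.15))
rate = 6.568e-04 1/s


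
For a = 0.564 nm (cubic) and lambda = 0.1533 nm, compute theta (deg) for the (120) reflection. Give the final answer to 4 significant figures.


d = a / sqrt(h^2+k^2+l^2)
d = 0.564 / sqrt(5) = 0.252228 nm
lambda = 2*d*sin(theta)  =>  sin(theta) = lambda / (2*d)
sin(theta) = 0.1533 / (2 * 0.252228) = 0.303891
theta = 17.69 deg


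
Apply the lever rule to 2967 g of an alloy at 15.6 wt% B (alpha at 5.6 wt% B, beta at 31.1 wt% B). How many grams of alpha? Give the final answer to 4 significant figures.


f_alpha = (C_beta - C0) / (C_beta - C_alpha)
f_alpha = (31.1 - 15.6) / (31.1 - 5.6) = 0.607843
m_alpha = f_alpha * m_total = 0.607843 * 2967 = 1803 g


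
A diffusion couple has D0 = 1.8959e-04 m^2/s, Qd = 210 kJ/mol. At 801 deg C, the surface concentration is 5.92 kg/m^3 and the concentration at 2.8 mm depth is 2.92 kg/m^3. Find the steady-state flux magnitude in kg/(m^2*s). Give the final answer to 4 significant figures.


Step 1: D = D0 * exp(-Qd/(R*T))
T = 801 + 273.15 = 1074.15 K
D = 1.8959e-04 * exp(-210e3 / (8.314 * 1074.15)) = 1.16251e-14 m^2/s
Step 2: J = D * (C1 - C2) / dx
J = 1.16251e-14 * (5.92 - 2.92) / 2.8e-03
J = 1.246e-11 kg/(m^2*s)


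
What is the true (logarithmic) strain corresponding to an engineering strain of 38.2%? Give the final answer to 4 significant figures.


epsilon_true = ln(1 + epsilon_eng)
epsilon_true = ln(1 + 0.382)
epsilon_true = 0.3235


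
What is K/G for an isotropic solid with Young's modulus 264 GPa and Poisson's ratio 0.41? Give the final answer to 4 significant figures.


G = E / (2*(1+nu))
G = 264 / (2*(1+0.41)) = 93.617 GPa
K = E / (3*(1-2*nu))
K = 264 / (3*(1-2*0.41)) = 488.889 GPa
K/G = 488.889 / 93.617 = 5.222


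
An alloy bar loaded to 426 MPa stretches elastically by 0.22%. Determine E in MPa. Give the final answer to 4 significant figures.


E = sigma / epsilon
epsilon = 0.22% = 2.2e-03
E = 426 / 2.2e-03
E = 193600 MPa


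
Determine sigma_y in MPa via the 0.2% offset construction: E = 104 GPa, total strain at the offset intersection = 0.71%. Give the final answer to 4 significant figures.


Offset strain = 0.002
Elastic strain at yield = total_strain - offset = 7.1e-03 - 0.002 = 5.1e-03
sigma_y = E * elastic_strain = 104000 * 5.1e-03
sigma_y = 530.4 MPa


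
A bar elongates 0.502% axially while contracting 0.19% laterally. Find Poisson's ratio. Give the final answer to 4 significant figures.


nu = -epsilon_lat / epsilon_axial
Lateral strain is contraction (negative), so using magnitudes:
nu = 0.19 / 0.502
nu = 0.3785


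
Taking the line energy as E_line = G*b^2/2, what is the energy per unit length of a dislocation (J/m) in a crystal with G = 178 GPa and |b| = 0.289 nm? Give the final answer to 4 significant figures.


E = G*b^2/2
b = 0.289 nm = 2.89e-10 m
G = 178 GPa = 1.78e+11 Pa
E = 0.5 * 1.78e+11 * (2.89e-10)^2
E = 7.433e-09 J/m


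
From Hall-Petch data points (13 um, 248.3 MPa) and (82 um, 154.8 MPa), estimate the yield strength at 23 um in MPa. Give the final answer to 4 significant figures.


sigma_y = sigma0 + k / sqrt(d)
1/sqrt(d1) = 1/sqrt(1.3e-05) = 277.35;  1/sqrt(d2) = 110.432
k = (sigma1 - sigma2) / (1/sqrt(d1) - 1/sqrt(d2)) = (248.3 - 154.8) / (277.35 - 110.432) = 0.560153 MPa*m^0.5
sigma0 = sigma1 - k/sqrt(d1) = 248.3 - 0.560153*277.35 = 92.9414 MPa
sigma_y(d3) = 92.9414 + 0.560153 / sqrt(2.3e-05) = 209.7 MPa


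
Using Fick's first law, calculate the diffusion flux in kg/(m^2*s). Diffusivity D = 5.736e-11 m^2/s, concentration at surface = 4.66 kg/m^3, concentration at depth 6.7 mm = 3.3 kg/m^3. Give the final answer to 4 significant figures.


J = -D * (dC/dx) = D * (C1 - C2) / dx
J = 5.736e-11 * (4.66 - 3.3) / 6.7e-03
J = 1.164e-08 kg/(m^2*s)


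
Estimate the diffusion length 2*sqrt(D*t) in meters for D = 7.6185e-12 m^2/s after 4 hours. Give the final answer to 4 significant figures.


t = 4 hr = 14400 s
Diffusion length = 2*sqrt(D*t)
= 2*sqrt(7.6185e-12 * 14400)
= 6.624e-04 m


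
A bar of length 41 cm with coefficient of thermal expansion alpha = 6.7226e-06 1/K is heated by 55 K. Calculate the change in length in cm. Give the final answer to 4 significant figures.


dL = L0 * alpha * dT
dL = 41 * 6.7226e-06 * 55
dL = 0.01516 cm


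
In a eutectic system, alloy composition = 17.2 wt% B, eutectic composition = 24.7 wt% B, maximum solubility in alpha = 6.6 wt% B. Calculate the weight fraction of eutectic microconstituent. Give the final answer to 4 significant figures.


f_primary = (C_e - C0) / (C_e - C_alpha_max)
f_primary = (24.7 - 17.2) / (24.7 - 6.6)
f_primary = 0.414365
f_eutectic = 1 - 0.414365 = 0.5856


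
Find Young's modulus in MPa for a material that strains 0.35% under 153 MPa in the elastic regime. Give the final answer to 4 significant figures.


E = sigma / epsilon
epsilon = 0.35% = 3.5e-03
E = 153 / 3.5e-03
E = 43710 MPa


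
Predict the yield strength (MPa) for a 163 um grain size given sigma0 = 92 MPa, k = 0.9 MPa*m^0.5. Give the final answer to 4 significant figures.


sigma_y = sigma0 + k / sqrt(d)
d = 163 um = 1.63e-04 m
sigma_y = 92 + 0.9 / sqrt(1.63e-04)
sigma_y = 162.5 MPa


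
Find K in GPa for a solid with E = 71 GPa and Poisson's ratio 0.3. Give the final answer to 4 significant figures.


K = E / (3*(1-2*nu))
K = 71 / (3*(1-2*0.3))
K = 59.17 GPa


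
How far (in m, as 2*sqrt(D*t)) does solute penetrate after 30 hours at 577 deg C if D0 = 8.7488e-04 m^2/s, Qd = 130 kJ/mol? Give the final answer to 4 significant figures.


Step 1: D = D0 * exp(-Qd/(R*T))
T = 850.15 K
D = 8.7488e-04 * exp(-130e3 / (8.314 * 850.15)) = 8.99999e-12 m^2/s
Step 2: L = 2*sqrt(D*t)
t = 30 h = 108000 s
L = 2*sqrt(8.99999e-12 * 108000) = 1.972e-03 m


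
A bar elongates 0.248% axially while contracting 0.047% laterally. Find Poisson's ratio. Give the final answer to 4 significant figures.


nu = -epsilon_lat / epsilon_axial
Lateral strain is contraction (negative), so using magnitudes:
nu = 0.047 / 0.248
nu = 0.1895


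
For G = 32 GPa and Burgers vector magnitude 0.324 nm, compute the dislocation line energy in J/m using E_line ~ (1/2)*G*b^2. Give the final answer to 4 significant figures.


E = G*b^2/2
b = 0.324 nm = 3.24e-10 m
G = 32 GPa = 3.2e+10 Pa
E = 0.5 * 3.2e+10 * (3.24e-10)^2
E = 1.68e-09 J/m


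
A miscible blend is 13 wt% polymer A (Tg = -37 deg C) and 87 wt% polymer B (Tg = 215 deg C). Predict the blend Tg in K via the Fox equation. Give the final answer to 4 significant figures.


1/Tg = w1/Tg1 + w2/Tg2 (in Kelvin)
Tg1 = 236.15 K, Tg2 = 488.15 K
1/Tg = 0.13/236.15 + 0.87/488.15
Tg = 428.7 K


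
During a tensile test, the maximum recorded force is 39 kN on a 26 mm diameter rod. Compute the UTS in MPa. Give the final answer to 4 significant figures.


A0 = pi*(d/2)^2 = pi*(26/2)^2 = 530.929 mm^2
UTS = F_max / A0 = 39*1000 / 530.929
UTS = 73.46 MPa


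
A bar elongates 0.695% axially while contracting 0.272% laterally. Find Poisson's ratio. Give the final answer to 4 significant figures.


nu = -epsilon_lat / epsilon_axial
Lateral strain is contraction (negative), so using magnitudes:
nu = 0.272 / 0.695
nu = 0.3914


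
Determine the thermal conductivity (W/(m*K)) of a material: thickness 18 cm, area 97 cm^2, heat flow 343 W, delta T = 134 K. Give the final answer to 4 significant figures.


k = Q*L / (A*dT)
L = 0.18 m, A = 9.7e-03 m^2
k = 343 * 0.18 / (9.7e-03 * 134)
k = 47.5 W/(m*K)


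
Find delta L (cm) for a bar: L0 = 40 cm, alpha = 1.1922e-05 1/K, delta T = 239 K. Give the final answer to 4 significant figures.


dL = L0 * alpha * dT
dL = 40 * 1.1922e-05 * 239
dL = 0.114 cm


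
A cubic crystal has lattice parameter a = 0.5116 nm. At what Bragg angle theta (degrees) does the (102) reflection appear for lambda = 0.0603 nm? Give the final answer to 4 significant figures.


d = a / sqrt(h^2+k^2+l^2)
d = 0.5116 / sqrt(5) = 0.228794 nm
lambda = 2*d*sin(theta)  =>  sin(theta) = lambda / (2*d)
sin(theta) = 0.0603 / (2 * 0.228794) = 0.131778
theta = 7.572 deg


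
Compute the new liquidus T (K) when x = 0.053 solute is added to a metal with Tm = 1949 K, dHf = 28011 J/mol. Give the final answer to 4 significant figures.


dT = R*Tm^2*x / dHf
dT = 8.314 * 1949^2 * 0.053 / 28011
dT = 59.7559 K
T_new = 1949 - 59.7559 = 1889 K


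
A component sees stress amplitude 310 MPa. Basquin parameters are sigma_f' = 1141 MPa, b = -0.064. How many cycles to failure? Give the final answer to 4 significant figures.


sigma_a = sigma_f' * (2*Nf)^b
2*Nf = (sigma_a / sigma_f')^(1/b)
2*Nf = (310 / 1141)^(1/-0.064)
2*Nf = 6.95924e+08
Nf = 3.48e+08 cycles


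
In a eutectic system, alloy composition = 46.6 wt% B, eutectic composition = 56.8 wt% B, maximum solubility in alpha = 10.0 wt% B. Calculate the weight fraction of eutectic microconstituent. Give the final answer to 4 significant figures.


f_primary = (C_e - C0) / (C_e - C_alpha_max)
f_primary = (56.8 - 46.6) / (56.8 - 10.0)
f_primary = 0.217949
f_eutectic = 1 - 0.217949 = 0.7821


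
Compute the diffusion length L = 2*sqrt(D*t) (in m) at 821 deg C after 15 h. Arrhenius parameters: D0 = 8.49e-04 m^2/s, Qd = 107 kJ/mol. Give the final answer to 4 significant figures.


Step 1: D = D0 * exp(-Qd/(R*T))
T = 1094.15 K
D = 8.49e-04 * exp(-107e3 / (8.314 * 1094.15)) = 6.61532e-09 m^2/s
Step 2: L = 2*sqrt(D*t)
t = 15 h = 54000 s
L = 2*sqrt(6.61532e-09 * 54000) = 0.0378 m


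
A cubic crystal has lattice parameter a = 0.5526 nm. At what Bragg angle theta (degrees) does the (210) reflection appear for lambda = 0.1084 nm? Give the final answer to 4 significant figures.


d = a / sqrt(h^2+k^2+l^2)
d = 0.5526 / sqrt(5) = 0.24713 nm
lambda = 2*d*sin(theta)  =>  sin(theta) = lambda / (2*d)
sin(theta) = 0.1084 / (2 * 0.24713) = 0.219318
theta = 12.67 deg


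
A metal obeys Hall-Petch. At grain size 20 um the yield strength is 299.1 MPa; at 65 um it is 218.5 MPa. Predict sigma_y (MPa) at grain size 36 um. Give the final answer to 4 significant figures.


sigma_y = sigma0 + k / sqrt(d)
1/sqrt(d1) = 1/sqrt(2e-05) = 223.607;  1/sqrt(d2) = 124.035
k = (sigma1 - sigma2) / (1/sqrt(d1) - 1/sqrt(d2)) = (299.1 - 218.5) / (223.607 - 124.035) = 0.809464 MPa*m^0.5
sigma0 = sigma1 - k/sqrt(d1) = 299.1 - 0.809464*223.607 = 118.098 MPa
sigma_y(d3) = 118.098 + 0.809464 / sqrt(3.6e-05) = 253 MPa


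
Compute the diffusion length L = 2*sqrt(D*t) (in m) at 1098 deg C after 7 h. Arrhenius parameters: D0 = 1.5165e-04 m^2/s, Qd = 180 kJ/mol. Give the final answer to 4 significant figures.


Step 1: D = D0 * exp(-Qd/(R*T))
T = 1371.15 K
D = 1.5165e-04 * exp(-180e3 / (8.314 * 1371.15)) = 2.10574e-11 m^2/s
Step 2: L = 2*sqrt(D*t)
t = 7 h = 25200 s
L = 2*sqrt(2.10574e-11 * 25200) = 1.457e-03 m


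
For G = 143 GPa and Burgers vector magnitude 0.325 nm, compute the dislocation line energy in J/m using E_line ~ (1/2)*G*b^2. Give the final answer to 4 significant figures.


E = G*b^2/2
b = 0.325 nm = 3.25e-10 m
G = 143 GPa = 1.43e+11 Pa
E = 0.5 * 1.43e+11 * (3.25e-10)^2
E = 7.552e-09 J/m


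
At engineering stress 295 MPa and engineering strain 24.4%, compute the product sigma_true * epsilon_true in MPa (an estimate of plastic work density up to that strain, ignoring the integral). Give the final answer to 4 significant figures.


sigma_true = sigma_eng * (1 + epsilon_eng)
sigma_true = 295 * (1 + 0.244) = 366.98 MPa
epsilon_true = ln(1 + epsilon_eng)
epsilon_true = ln(1 + 0.244) = 0.218332
sigma_true * epsilon_true = 366.98 * 0.218332 = 80.12 MPa


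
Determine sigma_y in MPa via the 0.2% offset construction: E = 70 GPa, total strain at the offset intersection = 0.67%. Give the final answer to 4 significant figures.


Offset strain = 0.002
Elastic strain at yield = total_strain - offset = 6.7e-03 - 0.002 = 4.7e-03
sigma_y = E * elastic_strain = 70000 * 4.7e-03
sigma_y = 329 MPa


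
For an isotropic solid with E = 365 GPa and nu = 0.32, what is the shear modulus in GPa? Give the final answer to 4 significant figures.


G = E / (2*(1+nu))
G = 365 / (2*(1+0.32))
G = 138.3 GPa


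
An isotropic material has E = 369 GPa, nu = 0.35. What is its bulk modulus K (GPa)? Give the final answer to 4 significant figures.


K = E / (3*(1-2*nu))
K = 369 / (3*(1-2*0.35))
K = 410 GPa


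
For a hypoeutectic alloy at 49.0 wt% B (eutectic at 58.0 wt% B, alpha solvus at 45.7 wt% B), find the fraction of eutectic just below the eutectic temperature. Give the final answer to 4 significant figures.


f_primary = (C_e - C0) / (C_e - C_alpha_max)
f_primary = (58.0 - 49.0) / (58.0 - 45.7)
f_primary = 0.731707
f_eutectic = 1 - 0.731707 = 0.2683


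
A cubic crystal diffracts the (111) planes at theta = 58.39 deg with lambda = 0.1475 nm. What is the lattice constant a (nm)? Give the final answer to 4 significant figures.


d = lambda / (2*sin(theta))
d = 0.1475 / (2*sin(58.39 deg))
d = 0.0865981 nm
a = d * sqrt(h^2+k^2+l^2) = 0.0865981 * sqrt(3)
a = 0.15 nm


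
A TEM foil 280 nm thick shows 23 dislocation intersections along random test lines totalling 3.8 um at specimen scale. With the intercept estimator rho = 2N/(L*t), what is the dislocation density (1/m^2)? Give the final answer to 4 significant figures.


rho = 2N / (L * t)
L = 3.8 um = 3.8e-06 m, t = 280 nm = 2.8e-07 m
rho = 2 * 23 / (3.8e-06 * 2.8e-07)
rho = 4.323e+13 1/m^2


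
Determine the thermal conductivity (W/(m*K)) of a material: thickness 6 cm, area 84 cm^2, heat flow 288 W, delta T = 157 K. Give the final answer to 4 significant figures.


k = Q*L / (A*dT)
L = 0.06 m, A = 8.4e-03 m^2
k = 288 * 0.06 / (8.4e-03 * 157)
k = 13.1 W/(m*K)


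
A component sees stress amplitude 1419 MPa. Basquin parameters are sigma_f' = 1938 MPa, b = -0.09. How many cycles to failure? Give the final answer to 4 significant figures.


sigma_a = sigma_f' * (2*Nf)^b
2*Nf = (sigma_a / sigma_f')^(1/b)
2*Nf = (1419 / 1938)^(1/-0.09)
2*Nf = 31.9247
Nf = 15.96 cycles


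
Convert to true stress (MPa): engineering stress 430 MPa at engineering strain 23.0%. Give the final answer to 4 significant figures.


sigma_true = sigma_eng * (1 + epsilon_eng)
sigma_true = 430 * (1 + 0.23)
sigma_true = 528.9 MPa


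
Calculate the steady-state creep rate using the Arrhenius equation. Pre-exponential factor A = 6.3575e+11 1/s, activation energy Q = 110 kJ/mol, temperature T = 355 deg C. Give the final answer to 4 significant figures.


rate = A * exp(-Q / (R*T))
T = 355 + 273.15 = 628.15 K
rate = 6.3575e+11 * exp(-110e3 / (8.314 * 628.15))
rate = 452.6 1/s


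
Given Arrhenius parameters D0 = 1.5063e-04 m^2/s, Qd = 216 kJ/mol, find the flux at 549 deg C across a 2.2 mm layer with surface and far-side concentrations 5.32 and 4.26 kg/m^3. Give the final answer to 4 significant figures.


Step 1: D = D0 * exp(-Qd/(R*T))
T = 549 + 273.15 = 822.15 K
D = 1.5063e-04 * exp(-216e3 / (8.314 * 822.15)) = 2.84465e-18 m^2/s
Step 2: J = D * (C1 - C2) / dx
J = 2.84465e-18 * (5.32 - 4.26) / 2.2e-03
J = 1.371e-15 kg/(m^2*s)


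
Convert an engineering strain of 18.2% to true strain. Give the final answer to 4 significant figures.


epsilon_true = ln(1 + epsilon_eng)
epsilon_true = ln(1 + 0.182)
epsilon_true = 0.1672


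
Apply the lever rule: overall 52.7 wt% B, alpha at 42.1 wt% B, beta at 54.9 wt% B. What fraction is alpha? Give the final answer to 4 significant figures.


f_alpha = (C_beta - C0) / (C_beta - C_alpha)
f_alpha = (54.9 - 52.7) / (54.9 - 42.1)
f_alpha = 0.1719


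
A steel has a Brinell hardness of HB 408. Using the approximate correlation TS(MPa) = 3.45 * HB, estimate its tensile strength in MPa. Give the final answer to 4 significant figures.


TS (MPa) = 3.45 * HB
TS = 3.45 * 408
TS = 1408 MPa


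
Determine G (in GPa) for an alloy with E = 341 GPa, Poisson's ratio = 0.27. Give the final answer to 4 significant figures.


G = E / (2*(1+nu))
G = 341 / (2*(1+0.27))
G = 134.3 GPa


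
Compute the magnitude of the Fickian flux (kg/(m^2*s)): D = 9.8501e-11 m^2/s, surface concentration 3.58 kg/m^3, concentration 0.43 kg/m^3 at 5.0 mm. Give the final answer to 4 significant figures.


J = -D * (dC/dx) = D * (C1 - C2) / dx
J = 9.8501e-11 * (3.58 - 0.43) / 5e-03
J = 6.206e-08 kg/(m^2*s)


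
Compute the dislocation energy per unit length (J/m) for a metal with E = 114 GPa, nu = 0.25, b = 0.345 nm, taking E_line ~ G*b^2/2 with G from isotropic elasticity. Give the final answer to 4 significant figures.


Step 1: G = E / (2*(1+nu))
G = 114 / (2*(1+0.25)) = 45.6 GPa = 4.56e+10 Pa
Step 2: E_line = G*b^2/2
b = 0.345 nm = 3.45e-10 m
E_line = 0.5 * 4.56e+10 * (3.45e-10)^2 = 2.714e-09 J/m


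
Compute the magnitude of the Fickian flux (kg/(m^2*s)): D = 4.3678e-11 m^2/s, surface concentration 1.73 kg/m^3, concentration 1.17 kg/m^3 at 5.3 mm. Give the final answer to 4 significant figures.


J = -D * (dC/dx) = D * (C1 - C2) / dx
J = 4.3678e-11 * (1.73 - 1.17) / 5.3e-03
J = 4.615e-09 kg/(m^2*s)


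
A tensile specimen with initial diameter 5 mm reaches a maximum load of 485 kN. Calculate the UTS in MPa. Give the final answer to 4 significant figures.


A0 = pi*(d/2)^2 = pi*(5/2)^2 = 19.635 mm^2
UTS = F_max / A0 = 485*1000 / 19.635
UTS = 24700 MPa


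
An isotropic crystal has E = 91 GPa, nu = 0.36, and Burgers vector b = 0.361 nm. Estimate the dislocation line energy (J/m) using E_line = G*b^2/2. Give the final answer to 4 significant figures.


Step 1: G = E / (2*(1+nu))
G = 91 / (2*(1+0.36)) = 33.4559 GPa = 3.34559e+10 Pa
Step 2: E_line = G*b^2/2
b = 0.361 nm = 3.61e-10 m
E_line = 0.5 * 3.34559e+10 * (3.61e-10)^2 = 2.18e-09 J/m


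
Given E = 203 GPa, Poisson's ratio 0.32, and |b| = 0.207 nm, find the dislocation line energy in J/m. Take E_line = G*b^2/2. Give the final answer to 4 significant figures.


Step 1: G = E / (2*(1+nu))
G = 203 / (2*(1+0.32)) = 76.8939 GPa = 7.68939e+10 Pa
Step 2: E_line = G*b^2/2
b = 0.207 nm = 2.07e-10 m
E_line = 0.5 * 7.68939e+10 * (2.07e-10)^2 = 1.647e-09 J/m


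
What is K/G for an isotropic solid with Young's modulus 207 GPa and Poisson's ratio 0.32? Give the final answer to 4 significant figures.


G = E / (2*(1+nu))
G = 207 / (2*(1+0.32)) = 78.4091 GPa
K = E / (3*(1-2*nu))
K = 207 / (3*(1-2*0.32)) = 191.667 GPa
K/G = 191.667 / 78.4091 = 2.444


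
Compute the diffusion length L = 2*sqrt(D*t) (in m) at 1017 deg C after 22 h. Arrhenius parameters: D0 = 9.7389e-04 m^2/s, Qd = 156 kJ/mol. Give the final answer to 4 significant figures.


Step 1: D = D0 * exp(-Qd/(R*T))
T = 1290.15 K
D = 9.7389e-04 * exp(-156e3 / (8.314 * 1290.15)) = 4.70185e-10 m^2/s
Step 2: L = 2*sqrt(D*t)
t = 22 h = 79200 s
L = 2*sqrt(4.70185e-10 * 79200) = 0.0122 m


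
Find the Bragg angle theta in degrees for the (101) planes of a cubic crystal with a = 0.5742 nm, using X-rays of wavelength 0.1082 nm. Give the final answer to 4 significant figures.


d = a / sqrt(h^2+k^2+l^2)
d = 0.5742 / sqrt(2) = 0.406021 nm
lambda = 2*d*sin(theta)  =>  sin(theta) = lambda / (2*d)
sin(theta) = 0.1082 / (2 * 0.406021) = 0.133244
theta = 7.657 deg


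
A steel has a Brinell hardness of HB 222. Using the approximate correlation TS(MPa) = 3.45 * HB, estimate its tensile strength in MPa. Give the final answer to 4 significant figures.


TS (MPa) = 3.45 * HB
TS = 3.45 * 222
TS = 765.9 MPa


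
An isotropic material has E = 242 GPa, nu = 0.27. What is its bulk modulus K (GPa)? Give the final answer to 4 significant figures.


K = E / (3*(1-2*nu))
K = 242 / (3*(1-2*0.27))
K = 175.4 GPa


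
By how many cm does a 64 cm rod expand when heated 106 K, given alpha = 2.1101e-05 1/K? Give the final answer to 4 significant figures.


dL = L0 * alpha * dT
dL = 64 * 2.1101e-05 * 106
dL = 0.1431 cm


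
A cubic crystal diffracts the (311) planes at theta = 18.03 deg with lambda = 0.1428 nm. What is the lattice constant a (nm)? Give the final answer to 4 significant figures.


d = lambda / (2*sin(theta))
d = 0.1428 / (2*sin(18.03 deg))
d = 0.230684 nm
a = d * sqrt(h^2+k^2+l^2) = 0.230684 * sqrt(11)
a = 0.7651 nm


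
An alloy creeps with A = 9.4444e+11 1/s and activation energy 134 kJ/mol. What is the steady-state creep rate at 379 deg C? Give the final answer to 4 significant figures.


rate = A * exp(-Q / (R*T))
T = 379 + 273.15 = 652.15 K
rate = 9.4444e+11 * exp(-134e3 / (8.314 * 652.15))
rate = 17.45 1/s


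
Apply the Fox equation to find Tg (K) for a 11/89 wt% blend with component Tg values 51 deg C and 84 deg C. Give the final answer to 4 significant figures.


1/Tg = w1/Tg1 + w2/Tg2 (in Kelvin)
Tg1 = 324.15 K, Tg2 = 357.15 K
1/Tg = 0.11/324.15 + 0.89/357.15
Tg = 353.2 K


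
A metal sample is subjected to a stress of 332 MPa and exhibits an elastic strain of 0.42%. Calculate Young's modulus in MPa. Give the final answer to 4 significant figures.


E = sigma / epsilon
epsilon = 0.42% = 4.2e-03
E = 332 / 4.2e-03
E = 79050 MPa


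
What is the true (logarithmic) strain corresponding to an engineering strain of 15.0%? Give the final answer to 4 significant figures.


epsilon_true = ln(1 + epsilon_eng)
epsilon_true = ln(1 + 0.15)
epsilon_true = 0.1398


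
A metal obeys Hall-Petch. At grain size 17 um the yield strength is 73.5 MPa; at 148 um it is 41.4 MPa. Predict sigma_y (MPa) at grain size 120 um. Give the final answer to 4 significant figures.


sigma_y = sigma0 + k / sqrt(d)
1/sqrt(d1) = 1/sqrt(1.7e-05) = 242.536;  1/sqrt(d2) = 82.1995
k = (sigma1 - sigma2) / (1/sqrt(d1) - 1/sqrt(d2)) = (73.5 - 41.4) / (242.536 - 82.1995) = 0.200204 MPa*m^0.5
sigma0 = sigma1 - k/sqrt(d1) = 73.5 - 0.200204*242.536 = 24.9433 MPa
sigma_y(d3) = 24.9433 + 0.200204 / sqrt(1.2e-04) = 43.22 MPa
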